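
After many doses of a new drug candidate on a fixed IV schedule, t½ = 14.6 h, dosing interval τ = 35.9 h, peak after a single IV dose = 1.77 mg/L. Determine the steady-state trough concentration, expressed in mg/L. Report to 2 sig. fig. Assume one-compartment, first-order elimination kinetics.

0.39 mg/L

k = ln2 / t½ = 0.693147 / 14.6 = 0.04748 h⁻¹
e^(−kτ) = e^(−0.04748 × 35.9) = 0.1819
Accumulation ratio R = 1 / (1 − e^(−kτ)) = 1 / (1 − 0.1819) = 1.222
Steady-state trough = C₀ × R × e^(−kτ) = 1.77 × 1.222 × 0.1819 = 0.3934 mg/L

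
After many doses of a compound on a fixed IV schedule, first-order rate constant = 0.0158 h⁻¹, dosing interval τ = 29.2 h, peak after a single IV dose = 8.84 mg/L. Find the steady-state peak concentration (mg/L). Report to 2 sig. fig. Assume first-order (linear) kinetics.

e^(−kτ) = e^(−0.01580 × 29.2) = 0.6304
Accumulation ratio R = 1 / (1 − e^(−kτ)) = 1 / (1 − 0.6304) = 2.706
Steady-state peak = C₀ × R = 8.84 × 2.706 = 23.92 mg/L

24 mg/L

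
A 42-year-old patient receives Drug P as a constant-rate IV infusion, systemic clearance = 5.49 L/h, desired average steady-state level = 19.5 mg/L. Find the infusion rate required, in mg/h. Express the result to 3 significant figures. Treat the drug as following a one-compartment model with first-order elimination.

107 mg/h

At steady state, infusion rate R₀ = Css × CL = 19.5 × 5.490 = 107.1 mg/h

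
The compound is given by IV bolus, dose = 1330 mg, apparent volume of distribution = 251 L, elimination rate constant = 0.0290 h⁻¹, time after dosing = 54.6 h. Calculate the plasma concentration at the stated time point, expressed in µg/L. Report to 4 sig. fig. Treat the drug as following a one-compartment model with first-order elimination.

C₀ = Dose / Vd = 1330 / 251 = 5.299 mg/L
C = C₀ · e^(−k·t) = 5.299 × e^(−0.02900 × 54.6)
  = 5.299 × 0.2053 = 1.088 mg/L
Convert: 1.088 mg/L × 1000 = 1088 µg/L

1088 µg/L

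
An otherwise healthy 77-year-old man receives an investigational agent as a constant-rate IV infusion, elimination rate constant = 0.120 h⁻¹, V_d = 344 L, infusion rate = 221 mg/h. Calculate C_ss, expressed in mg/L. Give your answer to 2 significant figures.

CL = k × Vd = 0.1200 × 344 = 41.28 L/h
At steady state Css = R₀ / CL = 221 / 41.28 = 5.354 mg/L

5.4 mg/L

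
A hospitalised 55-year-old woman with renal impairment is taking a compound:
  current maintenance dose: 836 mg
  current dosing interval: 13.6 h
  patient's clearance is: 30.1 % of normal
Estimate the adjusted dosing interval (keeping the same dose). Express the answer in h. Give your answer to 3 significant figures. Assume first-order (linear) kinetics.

45.2 h

To keep the same average steady-state level, dosing rate must scale with clearance.
CL ratio = 30.1 / 100 = 0.3010
New interval (same dose) = 13.6 / 0.3010 = 45.18 h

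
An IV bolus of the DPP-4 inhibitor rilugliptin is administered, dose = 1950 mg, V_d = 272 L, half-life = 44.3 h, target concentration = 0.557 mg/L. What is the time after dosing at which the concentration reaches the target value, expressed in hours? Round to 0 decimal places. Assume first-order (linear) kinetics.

C₀ = Dose / Vd = 1950 / 272 = 7.169 mg/L
k = ln2 / t½ = 0.693147 / 44.3 = 0.01565 h⁻¹
t = ln(C₀ / C) / k = ln(7.169 / 0.557) / 0.01565
  = ln(12.87) / 0.01565 = 2.555 / 0.01565 = 163.3 h

163 h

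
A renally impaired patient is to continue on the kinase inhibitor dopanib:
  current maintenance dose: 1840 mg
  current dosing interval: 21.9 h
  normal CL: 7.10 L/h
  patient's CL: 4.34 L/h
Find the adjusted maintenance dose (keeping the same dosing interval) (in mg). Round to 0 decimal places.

To keep the same average steady-state level, dosing rate must scale with clearance.
CL ratio = 4.34 / 7.10 = 0.6113
New dose (same interval) = 1840 × 0.6113 = 1125 mg

1125 mg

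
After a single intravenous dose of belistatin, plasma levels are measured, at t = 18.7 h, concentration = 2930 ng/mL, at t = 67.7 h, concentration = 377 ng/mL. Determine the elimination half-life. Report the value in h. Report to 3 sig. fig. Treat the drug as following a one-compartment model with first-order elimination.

16.6 h

k = ln(C₁/C₂) / (t₂ − t₁) = ln(2930/377) / (67.7 − 18.7)
  = 2.051 / 49.00 = 0.04186 h⁻¹
t½ = ln2 / k = 0.693147 / 0.04186 = 16.56 h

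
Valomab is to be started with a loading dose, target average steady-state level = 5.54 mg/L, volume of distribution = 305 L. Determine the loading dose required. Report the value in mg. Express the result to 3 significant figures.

1690 mg

LD = Css × Vd = 5.54 × 305 = 1690 mg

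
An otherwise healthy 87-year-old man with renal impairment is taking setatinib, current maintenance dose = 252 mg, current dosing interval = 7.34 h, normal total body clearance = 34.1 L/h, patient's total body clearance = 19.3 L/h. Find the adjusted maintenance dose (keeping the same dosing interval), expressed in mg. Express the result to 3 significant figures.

To keep the same average steady-state level, dosing rate must scale with clearance.
CL ratio = 19.3 / 34.1 = 0.5660
New dose (same interval) = 252 × 0.5660 = 142.6 mg

143 mg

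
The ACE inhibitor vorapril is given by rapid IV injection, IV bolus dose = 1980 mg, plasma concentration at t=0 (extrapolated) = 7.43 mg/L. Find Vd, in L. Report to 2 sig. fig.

270 L

Vd = Dose / C₀ = 1980 / 7.43 = 266.5 L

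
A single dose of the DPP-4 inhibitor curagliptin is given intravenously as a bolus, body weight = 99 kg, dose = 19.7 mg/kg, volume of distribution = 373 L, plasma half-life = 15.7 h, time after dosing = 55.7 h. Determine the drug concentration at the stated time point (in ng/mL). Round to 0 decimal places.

447 ng/mL

Total dose = 19.7 × 99 = 1950 mg
C₀ = Dose / Vd = 1950 / 373 = 5.228 mg/L
k = ln2 / t½ = 0.693147 / 15.7 = 0.04415 h⁻¹
C = C₀ · e^(−k·t) = 5.228 × e^(−0.04415 × 55.7)
  = 5.228 × 0.08551 = 0.4470 mg/L
Convert: 0.4470 mg/L × 1000 = 447.0 ng/mL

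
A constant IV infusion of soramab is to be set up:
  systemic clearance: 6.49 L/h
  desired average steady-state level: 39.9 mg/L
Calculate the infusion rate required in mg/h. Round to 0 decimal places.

At steady state, infusion rate R₀ = Css × CL = 39.9 × 6.490 = 259.0 mg/h

259 mg/h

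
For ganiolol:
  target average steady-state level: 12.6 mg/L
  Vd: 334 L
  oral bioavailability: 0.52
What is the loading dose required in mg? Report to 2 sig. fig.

8100 mg

LD = Css × Vd / F = 12.6 × 334 / 0.52 = 8093 mg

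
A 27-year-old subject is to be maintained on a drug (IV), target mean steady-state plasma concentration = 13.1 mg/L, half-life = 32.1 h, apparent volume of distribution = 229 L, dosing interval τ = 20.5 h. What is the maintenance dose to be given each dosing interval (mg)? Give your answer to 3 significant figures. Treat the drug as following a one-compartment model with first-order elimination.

1330 mg

k = ln2 / t½ = 0.693147 / 32.1 = 0.02159 h⁻¹
CL = k × Vd = 0.02159 × 229 = 4.944 L/h
At steady state, Dose/τ = Css × CL.
Dose = Css × CL × τ = 13.1 × 4.944 × 20.5 = 1328 mg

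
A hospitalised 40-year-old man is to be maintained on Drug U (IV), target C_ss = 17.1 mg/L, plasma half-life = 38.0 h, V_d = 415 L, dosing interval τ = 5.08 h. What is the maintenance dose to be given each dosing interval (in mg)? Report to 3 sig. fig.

658 mg

k = ln2 / t½ = 0.693147 / 38.0 = 0.01824 h⁻¹
CL = k × Vd = 0.01824 × 415 = 7.570 L/h
At steady state, Dose/τ = Css × CL.
Dose = Css × CL × τ = 17.1 × 7.570 × 5.08 = 657.6 mg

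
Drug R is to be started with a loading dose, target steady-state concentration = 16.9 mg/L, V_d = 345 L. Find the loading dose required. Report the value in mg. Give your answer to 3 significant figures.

5830 mg

LD = Css × Vd = 16.9 × 345 = 5831 mg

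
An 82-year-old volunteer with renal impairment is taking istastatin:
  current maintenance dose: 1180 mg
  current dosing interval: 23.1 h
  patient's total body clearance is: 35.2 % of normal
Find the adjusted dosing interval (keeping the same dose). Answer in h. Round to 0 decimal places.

66 h

To keep the same average steady-state level, dosing rate must scale with clearance.
CL ratio = 35.2 / 100 = 0.3520
New interval (same dose) = 23.1 / 0.3520 = 65.63 h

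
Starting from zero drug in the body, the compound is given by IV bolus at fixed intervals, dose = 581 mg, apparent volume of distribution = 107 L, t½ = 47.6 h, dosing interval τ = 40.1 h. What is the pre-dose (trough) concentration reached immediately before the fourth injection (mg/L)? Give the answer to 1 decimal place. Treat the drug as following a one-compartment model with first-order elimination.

5.7 mg/L

C₀ per dose = Dose / Vd = 581 / 107 = 5.430 mg/L
k = ln2 / t½ = 0.693147 / 47.6 = 0.01456 h⁻¹
Fraction remaining after one interval: r = e^(−kτ) = e^(−0.01456 × 40.1) = 0.5577
Before dose 4, 3 doses have been given (aged 1τ, 2τ, 3τ).
C_trough = C₀ × (r + r² + … + r^3) = C₀ × r(1−r^3)/(1−r)
        = 5.430 × 0.5577 × (1 − 0.1735) / (1 − 0.5577) = 5.659 mg/L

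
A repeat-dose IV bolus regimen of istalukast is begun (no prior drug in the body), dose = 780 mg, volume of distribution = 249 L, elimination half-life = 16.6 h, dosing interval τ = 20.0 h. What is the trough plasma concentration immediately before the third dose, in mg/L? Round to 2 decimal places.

1.95 mg/L

C₀ per dose = Dose / Vd = 780 / 249 = 3.133 mg/L
k = ln2 / t½ = 0.693147 / 16.6 = 0.04176 h⁻¹
Fraction remaining after one interval: r = e^(−kτ) = e^(−0.04176 × 20.0) = 0.4338
Before dose 3, 2 doses have been given (aged 1τ, 2τ).
C_trough = C₀ × (r + r²) = 3.133 × (0.4338 + 0.1882) = 1.949 mg/L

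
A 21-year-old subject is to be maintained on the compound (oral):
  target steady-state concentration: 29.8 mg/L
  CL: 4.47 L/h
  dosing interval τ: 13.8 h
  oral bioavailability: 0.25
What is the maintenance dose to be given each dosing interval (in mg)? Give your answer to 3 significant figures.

7350 mg

At steady state, F × (Dose/τ) = Css × CL.
Dose = Css × CL × τ / F = 29.8 × 4.470 × 13.8 / 0.25 = 7353 mg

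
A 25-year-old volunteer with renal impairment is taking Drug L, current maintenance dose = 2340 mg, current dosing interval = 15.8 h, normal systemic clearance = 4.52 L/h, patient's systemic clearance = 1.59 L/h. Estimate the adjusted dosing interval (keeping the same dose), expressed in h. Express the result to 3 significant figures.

To keep the same average steady-state level, dosing rate must scale with clearance.
CL ratio = 1.59 / 4.52 = 0.3518
New interval (same dose) = 15.8 / 0.3518 = 44.91 h

44.9 h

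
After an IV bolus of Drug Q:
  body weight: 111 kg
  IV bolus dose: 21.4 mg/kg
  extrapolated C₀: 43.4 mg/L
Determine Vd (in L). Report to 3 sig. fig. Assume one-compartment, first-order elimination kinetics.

Dose = 21.4 × 111 = 2375 mg
Vd = Dose / C₀ = 2375 / 43.4 = 54.72 L

54.7 L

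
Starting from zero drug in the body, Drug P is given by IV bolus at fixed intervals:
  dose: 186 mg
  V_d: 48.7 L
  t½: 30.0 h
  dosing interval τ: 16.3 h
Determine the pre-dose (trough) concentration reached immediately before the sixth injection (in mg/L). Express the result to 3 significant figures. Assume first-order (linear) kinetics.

C₀ per dose = Dose / Vd = 186 / 48.7 = 3.819 mg/L
k = ln2 / t½ = 0.693147 / 30.0 = 0.02310 h⁻¹
Fraction remaining after one interval: r = e^(−kτ) = e^(−0.02310 × 16.3) = 0.6862
Before dose 6, 5 doses have been given (aged 1τ, 2τ, 3τ, 4τ, 5τ).
C_trough = C₀ × (r + r² + … + r^5) = C₀ × r(1−r^5)/(1−r)
        = 3.819 × 0.6862 × (1 − 0.1521) / (1 − 0.6862) = 7.081 mg/L

7.08 mg/L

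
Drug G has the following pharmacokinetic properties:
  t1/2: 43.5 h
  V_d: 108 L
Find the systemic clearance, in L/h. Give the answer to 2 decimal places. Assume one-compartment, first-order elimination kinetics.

k = ln2 / t½ = 0.693147 / 43.5 = 0.01593 h⁻¹
CL = k × Vd = 0.01593 × 108 = 1.720 L/h

1.72 L/h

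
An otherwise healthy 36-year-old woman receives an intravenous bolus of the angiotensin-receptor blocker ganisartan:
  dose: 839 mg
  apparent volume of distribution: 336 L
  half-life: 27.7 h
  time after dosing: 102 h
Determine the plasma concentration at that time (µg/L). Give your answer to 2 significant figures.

190 µg/L

C₀ = Dose / Vd = 839.0 / 336 = 2.497 mg/L
k = ln2 / t½ = 0.693147 / 27.7 = 0.02502 h⁻¹
C = C₀ · e^(−k·t) = 2.497 × e^(−0.02502 × 102)
  = 2.497 × 0.07792 = 0.1946 mg/L
Convert: 0.1946 mg/L × 1000 = 194.6 µg/L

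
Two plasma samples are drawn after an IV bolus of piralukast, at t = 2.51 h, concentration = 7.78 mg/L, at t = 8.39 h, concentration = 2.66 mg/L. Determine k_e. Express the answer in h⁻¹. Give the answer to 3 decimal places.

k = ln(C₁/C₂) / (t₂ − t₁) = ln(7.78/2.66) / (8.39 − 2.51)
  = 1.073 / 5.880 = 0.1825 h⁻¹

0.183 h⁻¹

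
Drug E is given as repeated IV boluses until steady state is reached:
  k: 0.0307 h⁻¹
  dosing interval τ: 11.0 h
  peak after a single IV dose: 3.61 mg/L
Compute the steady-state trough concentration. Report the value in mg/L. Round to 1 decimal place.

e^(−kτ) = e^(−0.03070 × 11.0) = 0.7134
Accumulation ratio R = 1 / (1 − e^(−kτ)) = 1 / (1 − 0.7134) = 3.489
Steady-state trough = C₀ × R × e^(−kτ) = 3.61 × 3.489 × 0.7134 = 8.985 mg/L

9.0 mg/L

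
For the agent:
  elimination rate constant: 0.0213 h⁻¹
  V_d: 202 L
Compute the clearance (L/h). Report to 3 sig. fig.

CL = k × Vd = 0.0213 × 202 = 4.303 L/h

4.30 L/h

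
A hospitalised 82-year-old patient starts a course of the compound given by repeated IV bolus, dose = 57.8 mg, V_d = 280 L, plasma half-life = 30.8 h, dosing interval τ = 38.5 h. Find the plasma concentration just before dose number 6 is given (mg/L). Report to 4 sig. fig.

0.1478 mg/L

C₀ per dose = Dose / Vd = 57.8 / 280 = 0.2064 mg/L
k = ln2 / t½ = 0.693147 / 30.8 = 0.02250 h⁻¹
Fraction remaining after one interval: r = e^(−kτ) = e^(−0.02250 × 38.5) = 0.4205
Before dose 6, 5 doses have been given (aged 1τ, 2τ, 3τ, 4τ, 5τ).
C_trough = C₀ × (r + r² + … + r^5) = C₀ × r(1−r^5)/(1−r)
        = 0.2064 × 0.4205 × (1 − 0.01315) / (1 − 0.4205) = 0.1478 mg/L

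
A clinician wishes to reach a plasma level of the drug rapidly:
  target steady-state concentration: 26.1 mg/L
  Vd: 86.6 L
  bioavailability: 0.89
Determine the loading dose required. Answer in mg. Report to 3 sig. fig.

2540 mg

LD = Css × Vd / F = 26.1 × 86.6 / 0.89 = 2540 mg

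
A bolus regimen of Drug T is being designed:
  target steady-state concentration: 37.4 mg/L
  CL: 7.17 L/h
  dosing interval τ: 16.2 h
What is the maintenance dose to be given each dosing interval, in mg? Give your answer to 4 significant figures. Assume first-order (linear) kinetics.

4344 mg

At steady state, Dose/τ = Css × CL.
Dose = Css × CL × τ = 37.4 × 7.170 × 16.2 = 4344 mg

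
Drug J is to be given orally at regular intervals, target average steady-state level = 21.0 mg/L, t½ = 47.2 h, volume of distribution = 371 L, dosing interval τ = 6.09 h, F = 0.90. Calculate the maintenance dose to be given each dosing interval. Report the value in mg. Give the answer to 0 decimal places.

k = ln2 / t½ = 0.693147 / 47.2 = 0.01469 h⁻¹
CL = k × Vd = 0.01469 × 371 = 5.450 L/h
At steady state, F × (Dose/τ) = Css × CL.
Dose = Css × CL × τ / F = 21.0 × 5.450 × 6.09 / 0.90 = 774.4 mg

774 mg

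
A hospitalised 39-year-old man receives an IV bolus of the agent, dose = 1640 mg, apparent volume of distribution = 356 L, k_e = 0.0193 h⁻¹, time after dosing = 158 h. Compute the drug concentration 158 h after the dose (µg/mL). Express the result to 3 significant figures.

0.218 µg/mL

C₀ = Dose / Vd = 1640 / 356 = 4.607 mg/L
C = C₀ · e^(−k·t) = 4.607 × e^(−0.01930 × 158)
  = 4.607 × 0.04739 = 0.2183 mg/L
(0.2183 mg/L = 0.2183 µg/mL)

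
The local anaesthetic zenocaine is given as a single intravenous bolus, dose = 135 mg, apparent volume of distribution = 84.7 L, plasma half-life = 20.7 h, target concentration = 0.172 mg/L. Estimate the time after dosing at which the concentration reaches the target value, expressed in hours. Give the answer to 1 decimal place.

66.5 h

C₀ = Dose / Vd = 135.0 / 84.7 = 1.594 mg/L
k = ln2 / t½ = 0.693147 / 20.7 = 0.03349 h⁻¹
t = ln(C₀ / C) / k = ln(1.594 / 0.172) / 0.03349
  = ln(9.267) / 0.03349 = 2.226 / 0.03349 = 66.47 h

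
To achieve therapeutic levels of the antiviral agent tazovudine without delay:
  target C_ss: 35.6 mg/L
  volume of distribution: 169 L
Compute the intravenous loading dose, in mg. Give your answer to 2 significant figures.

6000 mg

LD = Css × Vd = 35.6 × 169 = 6016 mg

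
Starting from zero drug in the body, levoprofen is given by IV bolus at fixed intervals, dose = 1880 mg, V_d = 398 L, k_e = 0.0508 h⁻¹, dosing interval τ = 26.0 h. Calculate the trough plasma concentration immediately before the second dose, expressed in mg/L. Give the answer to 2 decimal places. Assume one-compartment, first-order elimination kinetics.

1.26 mg/L

C₀ per dose = Dose / Vd = 1880 / 398 = 4.724 mg/L
Fraction remaining after one interval: r = e^(−kτ) = e^(−0.05080 × 26.0) = 0.2669
Before dose 2, 1 dose has been given (aged 1τ).
C_trough = C₀ × r = 4.724 × 0.2669 = 1.261 mg/L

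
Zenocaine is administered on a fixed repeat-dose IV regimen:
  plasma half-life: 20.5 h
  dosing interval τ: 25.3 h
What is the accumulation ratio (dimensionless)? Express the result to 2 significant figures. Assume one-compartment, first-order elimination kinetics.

1.7

k = ln2 / t½ = 0.693147 / 20.5 = 0.03381 h⁻¹
e^(−kτ) = e^(−0.03381 × 25.3) = 0.4251
Accumulation ratio R = 1 / (1 − e^(−kτ)) = 1 / (1 − 0.4251) = 1.739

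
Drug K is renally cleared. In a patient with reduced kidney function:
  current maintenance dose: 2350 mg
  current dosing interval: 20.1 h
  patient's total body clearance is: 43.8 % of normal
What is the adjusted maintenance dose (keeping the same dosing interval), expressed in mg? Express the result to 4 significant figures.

To keep the same average steady-state level, dosing rate must scale with clearance.
CL ratio = 43.8 / 100 = 0.4380
New dose (same interval) = 2350 × 0.4380 = 1029 mg

1029 mg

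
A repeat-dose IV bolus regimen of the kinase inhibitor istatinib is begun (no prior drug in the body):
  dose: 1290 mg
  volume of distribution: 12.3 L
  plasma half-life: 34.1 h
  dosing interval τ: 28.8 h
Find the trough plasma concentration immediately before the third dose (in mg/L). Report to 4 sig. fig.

90.93 mg/L

C₀ per dose = Dose / Vd = 1290 / 12.3 = 104.9 mg/L
k = ln2 / t½ = 0.693147 / 34.1 = 0.02033 h⁻¹
Fraction remaining after one interval: r = e^(−kτ) = e^(−0.02033 × 28.8) = 0.5568
Before dose 3, 2 doses have been given (aged 1τ, 2τ).
C_trough = C₀ × (r + r²) = 104.9 × (0.5568 + 0.3100) = 90.93 mg/L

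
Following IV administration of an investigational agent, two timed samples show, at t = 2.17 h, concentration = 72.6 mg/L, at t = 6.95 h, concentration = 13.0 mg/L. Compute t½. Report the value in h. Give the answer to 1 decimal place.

k = ln(C₁/C₂) / (t₂ − t₁) = ln(72.6/13.0) / (6.95 − 2.17)
  = 1.720 / 4.780 = 0.3598 h⁻¹
t½ = ln2 / k = 0.693147 / 0.3598 = 1.926 h

1.9 h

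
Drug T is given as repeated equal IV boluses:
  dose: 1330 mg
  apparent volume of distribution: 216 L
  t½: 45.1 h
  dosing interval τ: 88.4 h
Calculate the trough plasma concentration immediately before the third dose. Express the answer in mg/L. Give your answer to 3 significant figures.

C₀ per dose = Dose / Vd = 1330 / 216 = 6.157 mg/L
k = ln2 / t½ = 0.693147 / 45.1 = 0.01537 h⁻¹
Fraction remaining after one interval: r = e^(−kτ) = e^(−0.01537 × 88.4) = 0.2570
Before dose 3, 2 doses have been given (aged 1τ, 2τ).
C_trough = C₀ × (r + r²) = 6.157 × (0.2570 + 0.06605) = 1.989 mg/L

1.99 mg/L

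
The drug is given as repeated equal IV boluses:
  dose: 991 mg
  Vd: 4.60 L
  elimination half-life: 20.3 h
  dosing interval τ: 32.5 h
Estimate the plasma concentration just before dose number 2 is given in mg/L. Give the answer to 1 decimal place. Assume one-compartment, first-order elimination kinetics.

C₀ per dose = Dose / Vd = 991 / 4.60 = 215.4 mg/L
k = ln2 / t½ = 0.693147 / 20.3 = 0.03415 h⁻¹
Fraction remaining after one interval: r = e^(−kτ) = e^(−0.03415 × 32.5) = 0.3296
Before dose 2, 1 dose has been given (aged 1τ).
C_trough = C₀ × r = 215.4 × 0.3296 = 71.00 mg/L

71.0 mg/L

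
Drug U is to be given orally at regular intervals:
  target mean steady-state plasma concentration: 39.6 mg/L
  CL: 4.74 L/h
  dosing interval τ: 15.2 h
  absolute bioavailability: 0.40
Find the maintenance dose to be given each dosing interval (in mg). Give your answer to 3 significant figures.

At steady state, F × (Dose/τ) = Css × CL.
Dose = Css × CL × τ / F = 39.6 × 4.740 × 15.2 / 0.40 = 7133 mg

7130 mg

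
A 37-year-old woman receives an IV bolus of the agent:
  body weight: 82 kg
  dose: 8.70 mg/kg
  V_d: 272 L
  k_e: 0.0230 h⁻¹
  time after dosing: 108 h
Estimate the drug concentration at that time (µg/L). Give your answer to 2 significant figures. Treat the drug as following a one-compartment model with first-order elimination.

Total dose = 8.70 × 82 = 713.4 mg
C₀ = Dose / Vd = 713.4 / 272 = 2.623 mg/L
C = C₀ · e^(−k·t) = 2.623 × e^(−0.02300 × 108)
  = 2.623 × 0.08341 = 0.2188 mg/L
Convert: 0.2188 mg/L × 1000 = 218.8 µg/L

220 µg/L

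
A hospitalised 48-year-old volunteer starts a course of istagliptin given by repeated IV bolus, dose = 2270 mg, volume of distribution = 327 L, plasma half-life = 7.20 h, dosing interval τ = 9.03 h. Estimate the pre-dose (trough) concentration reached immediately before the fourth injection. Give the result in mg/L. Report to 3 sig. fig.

4.64 mg/L

C₀ per dose = Dose / Vd = 2270 / 327 = 6.942 mg/L
k = ln2 / t½ = 0.693147 / 7.20 = 0.09627 h⁻¹
Fraction remaining after one interval: r = e^(−kτ) = e^(−0.09627 × 9.03) = 0.4192
Before dose 4, 3 doses have been given (aged 1τ, 2τ, 3τ).
C_trough = C₀ × (r + r² + … + r^3) = C₀ × r(1−r^3)/(1−r)
        = 6.942 × 0.4192 × (1 − 0.07367) / (1 − 0.4192) = 4.641 mg/L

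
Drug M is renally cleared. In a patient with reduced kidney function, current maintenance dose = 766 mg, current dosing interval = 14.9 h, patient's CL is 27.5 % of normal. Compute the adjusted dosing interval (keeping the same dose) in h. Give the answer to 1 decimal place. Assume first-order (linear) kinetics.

To keep the same average steady-state level, dosing rate must scale with clearance.
CL ratio = 27.5 / 100 = 0.2750
New interval (same dose) = 14.9 / 0.2750 = 54.18 h

54.2 h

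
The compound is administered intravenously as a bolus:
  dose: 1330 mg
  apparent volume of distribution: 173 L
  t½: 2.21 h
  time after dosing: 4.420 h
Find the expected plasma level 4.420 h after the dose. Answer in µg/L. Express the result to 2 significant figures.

1900 µg/L

C₀ = Dose / Vd = 1330 / 173 = 7.688 mg/L
k = ln2 / t½ = 0.693147 / 2.21 = 0.3136 h⁻¹
t / t½ = 4.420 / 2.21 = 2 half-lives
C = C₀ × (1/2)^2 = 7.688 × 0.2500 = 1.922 mg/L
Convert: 1.922 mg/L × 1000 = 1922 µg/L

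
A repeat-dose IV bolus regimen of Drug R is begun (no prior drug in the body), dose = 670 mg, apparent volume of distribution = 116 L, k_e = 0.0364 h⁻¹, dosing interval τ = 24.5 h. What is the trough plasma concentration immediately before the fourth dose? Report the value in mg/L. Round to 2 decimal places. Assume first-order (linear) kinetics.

C₀ per dose = Dose / Vd = 670 / 116 = 5.776 mg/L
Fraction remaining after one interval: r = e^(−kτ) = e^(−0.03640 × 24.5) = 0.4099
Before dose 4, 3 doses have been given (aged 1τ, 2τ, 3τ).
C_trough = C₀ × (r + r² + … + r^3) = C₀ × r(1−r^3)/(1−r)
        = 5.776 × 0.4099 × (1 − 0.06887) / (1 − 0.4099) = 3.736 mg/L

3.74 mg/L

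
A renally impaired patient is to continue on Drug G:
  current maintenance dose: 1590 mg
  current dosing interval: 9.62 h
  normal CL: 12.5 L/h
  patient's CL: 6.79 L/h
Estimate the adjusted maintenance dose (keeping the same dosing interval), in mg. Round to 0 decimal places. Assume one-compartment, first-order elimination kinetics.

To keep the same average steady-state level, dosing rate must scale with clearance.
CL ratio = 6.79 / 12.5 = 0.5432
New dose (same interval) = 1590 × 0.5432 = 863.7 mg

864 mg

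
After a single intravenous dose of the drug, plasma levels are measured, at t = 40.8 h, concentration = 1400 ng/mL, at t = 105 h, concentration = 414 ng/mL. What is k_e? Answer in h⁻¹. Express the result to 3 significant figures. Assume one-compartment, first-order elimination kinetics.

k = ln(C₁/C₂) / (t₂ − t₁) = ln(1400/414) / (105 − 40.8)
  = 1.218 / 64.20 = 0.01897 h⁻¹

0.0190 h⁻¹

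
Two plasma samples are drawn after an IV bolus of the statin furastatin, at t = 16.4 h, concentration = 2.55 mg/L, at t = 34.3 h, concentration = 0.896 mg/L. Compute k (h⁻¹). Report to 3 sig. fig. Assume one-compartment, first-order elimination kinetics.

k = ln(C₁/C₂) / (t₂ − t₁) = ln(2.55/0.896) / (34.3 − 16.4)
  = 1.046 / 17.90 = 0.05844 h⁻¹

0.0584 h⁻¹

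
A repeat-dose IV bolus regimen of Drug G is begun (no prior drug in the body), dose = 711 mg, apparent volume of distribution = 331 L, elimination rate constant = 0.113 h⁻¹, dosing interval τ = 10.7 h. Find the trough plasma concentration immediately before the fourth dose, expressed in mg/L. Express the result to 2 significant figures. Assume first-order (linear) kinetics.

0.89 mg/L

C₀ per dose = Dose / Vd = 711 / 331 = 2.148 mg/L
Fraction remaining after one interval: r = e^(−kτ) = e^(−0.1130 × 10.7) = 0.2985
Before dose 4, 3 doses have been given (aged 1τ, 2τ, 3τ).
C_trough = C₀ × (r + r² + … + r^3) = C₀ × r(1−r^3)/(1−r)
        = 2.148 × 0.2985 × (1 − 0.02660) / (1 − 0.2985) = 0.8897 mg/L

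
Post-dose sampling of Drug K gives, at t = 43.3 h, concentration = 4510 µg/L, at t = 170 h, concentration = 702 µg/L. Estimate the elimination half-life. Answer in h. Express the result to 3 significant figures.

47.2 h

k = ln(C₁/C₂) / (t₂ − t₁) = ln(4510/702) / (170 − 43.3)
  = 1.860 / 126.7 = 0.01468 h⁻¹
t½ = ln2 / k = 0.693147 / 0.01468 = 47.22 h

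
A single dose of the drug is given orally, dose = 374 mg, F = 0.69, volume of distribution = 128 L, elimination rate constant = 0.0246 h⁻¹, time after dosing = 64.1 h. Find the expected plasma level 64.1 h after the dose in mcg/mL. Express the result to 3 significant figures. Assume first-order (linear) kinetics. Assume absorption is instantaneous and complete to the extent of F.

Amount reaching circulation = F × Dose = 0.69 × 374.0 = 258.1 mg
C₀ = F·Dose / Vd = 258.1 / 128 = 2.016 mg/L
C = C₀ · e^(−k·t) = 2.016 × e^(−0.02460 × 64.1)
  = 2.016 × 0.2066 = 0.4165 mg/L
(0.4165 mg/L = 0.4165 mcg/mL)

0.417 mcg/mL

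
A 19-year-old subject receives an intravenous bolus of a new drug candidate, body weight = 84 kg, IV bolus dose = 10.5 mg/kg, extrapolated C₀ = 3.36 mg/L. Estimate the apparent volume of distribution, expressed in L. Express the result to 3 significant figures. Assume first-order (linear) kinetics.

Dose = 10.5 × 84 = 882.0 mg
Vd = Dose / C₀ = 882.0 / 3.36 = 262.5 L

263 L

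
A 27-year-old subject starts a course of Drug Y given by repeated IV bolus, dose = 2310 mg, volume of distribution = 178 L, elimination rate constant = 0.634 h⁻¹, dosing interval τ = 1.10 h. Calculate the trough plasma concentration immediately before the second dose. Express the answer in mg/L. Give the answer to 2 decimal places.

6.46 mg/L

C₀ per dose = Dose / Vd = 2310 / 178 = 12.98 mg/L
Fraction remaining after one interval: r = e^(−kτ) = e^(−0.6340 × 1.10) = 0.4979
Before dose 2, 1 dose has been given (aged 1τ).
C_trough = C₀ × r = 12.98 × 0.4979 = 6.463 mg/L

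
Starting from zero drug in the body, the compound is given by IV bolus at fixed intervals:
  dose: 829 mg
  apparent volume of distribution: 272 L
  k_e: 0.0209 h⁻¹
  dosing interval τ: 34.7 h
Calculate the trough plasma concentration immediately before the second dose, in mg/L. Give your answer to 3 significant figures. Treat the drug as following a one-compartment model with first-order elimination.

1.48 mg/L

C₀ per dose = Dose / Vd = 829 / 272 = 3.048 mg/L
Fraction remaining after one interval: r = e^(−kτ) = e^(−0.02090 × 34.7) = 0.4842
Before dose 2, 1 dose has been given (aged 1τ).
C_trough = C₀ × r = 3.048 × 0.4842 = 1.476 mg/L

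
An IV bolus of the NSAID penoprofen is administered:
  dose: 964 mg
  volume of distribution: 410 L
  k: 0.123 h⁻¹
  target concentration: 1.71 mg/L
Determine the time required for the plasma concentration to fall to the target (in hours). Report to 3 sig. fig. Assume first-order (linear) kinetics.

2.59 h

C₀ = Dose / Vd = 964.0 / 410 = 2.351 mg/L
t = ln(C₀ / C) / k = ln(2.351 / 1.71) / 0.1230
  = ln(1.375) / 0.1230 = 0.3185 / 0.1230 = 2.589 h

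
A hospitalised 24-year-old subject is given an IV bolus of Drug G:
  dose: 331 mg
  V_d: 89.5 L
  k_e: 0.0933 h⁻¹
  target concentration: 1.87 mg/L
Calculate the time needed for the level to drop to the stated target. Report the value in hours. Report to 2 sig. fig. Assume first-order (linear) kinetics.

C₀ = Dose / Vd = 331.0 / 89.5 = 3.698 mg/L
t = ln(C₀ / C) / k = ln(3.698 / 1.87) / 0.09330
  = ln(1.978) / 0.09330 = 0.6821 / 0.09330 = 7.311 h

7.3 h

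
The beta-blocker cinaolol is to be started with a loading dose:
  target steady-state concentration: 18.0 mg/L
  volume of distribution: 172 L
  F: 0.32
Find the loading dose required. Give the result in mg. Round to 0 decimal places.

LD = Css × Vd / F = 18.0 × 172 / 0.32 = 9675 mg

9675 mg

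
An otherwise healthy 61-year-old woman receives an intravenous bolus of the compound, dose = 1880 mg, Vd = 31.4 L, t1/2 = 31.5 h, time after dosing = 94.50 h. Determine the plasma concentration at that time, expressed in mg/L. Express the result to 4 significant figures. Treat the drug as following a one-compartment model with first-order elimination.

C₀ = Dose / Vd = 1880 / 31.4 = 59.87 mg/L
k = ln2 / t½ = 0.693147 / 31.5 = 0.02200 h⁻¹
t / t½ = 94.50 / 31.5 = 3 half-lives
C = C₀ × (1/2)^3 = 59.87 × 0.1250 = 7.484 mg/L

7.484 mg/L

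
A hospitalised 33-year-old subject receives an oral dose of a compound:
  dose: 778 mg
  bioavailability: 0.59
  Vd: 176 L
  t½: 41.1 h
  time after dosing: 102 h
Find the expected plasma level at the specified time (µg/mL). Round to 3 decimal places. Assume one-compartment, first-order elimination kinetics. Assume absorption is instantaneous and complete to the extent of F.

Amount reaching circulation = F × Dose = 0.59 × 778.0 = 459.0 mg
C₀ = F·Dose / Vd = 459.0 / 176 = 2.608 mg/L
k = ln2 / t½ = 0.693147 / 41.1 = 0.01686 h⁻¹
C = C₀ · e^(−k·t) = 2.608 × e^(−0.01686 × 102)
  = 2.608 × 0.1791 = 0.4671 mg/L
(0.4671 mg/L = 0.4671 µg/mL)

0.467 µg/mL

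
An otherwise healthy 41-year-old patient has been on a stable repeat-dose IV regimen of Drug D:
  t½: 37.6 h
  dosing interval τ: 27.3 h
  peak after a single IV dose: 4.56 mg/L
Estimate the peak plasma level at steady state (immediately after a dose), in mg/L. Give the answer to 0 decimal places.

k = ln2 / t½ = 0.693147 / 37.6 = 0.01843 h⁻¹
e^(−kτ) = e^(−0.01843 × 27.3) = 0.6046
Accumulation ratio R = 1 / (1 − e^(−kτ)) = 1 / (1 − 0.6046) = 2.529
Steady-state peak = C₀ × R = 4.56 × 2.529 = 11.53 mg/L

12 mg/L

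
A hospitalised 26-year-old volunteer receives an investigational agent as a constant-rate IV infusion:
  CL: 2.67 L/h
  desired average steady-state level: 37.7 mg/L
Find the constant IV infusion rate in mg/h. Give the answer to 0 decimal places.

101 mg/h

At steady state, infusion rate R₀ = Css × CL = 37.7 × 2.670 = 100.7 mg/h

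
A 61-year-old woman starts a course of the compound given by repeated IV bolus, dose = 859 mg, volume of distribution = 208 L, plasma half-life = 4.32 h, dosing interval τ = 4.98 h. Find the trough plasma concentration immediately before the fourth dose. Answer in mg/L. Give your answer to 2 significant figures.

3.1 mg/L

C₀ per dose = Dose / Vd = 859 / 208 = 4.130 mg/L
k = ln2 / t½ = 0.693147 / 4.32 = 0.1605 h⁻¹
Fraction remaining after one interval: r = e^(−kτ) = e^(−0.1605 × 4.98) = 0.4496
Before dose 4, 3 doses have been given (aged 1τ, 2τ, 3τ).
C_trough = C₀ × (r + r² + … + r^3) = C₀ × r(1−r^3)/(1−r)
        = 4.130 × 0.4496 × (1 − 0.09088) / (1 − 0.4496) = 3.067 mg/L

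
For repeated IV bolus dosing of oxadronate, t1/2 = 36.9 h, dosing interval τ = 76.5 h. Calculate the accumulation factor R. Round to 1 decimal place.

k = ln2 / t½ = 0.693147 / 36.9 = 0.01878 h⁻¹
e^(−kτ) = e^(−0.01878 × 76.5) = 0.2377
Accumulation ratio R = 1 / (1 − e^(−kτ)) = 1 / (1 − 0.2377) = 1.312

1.3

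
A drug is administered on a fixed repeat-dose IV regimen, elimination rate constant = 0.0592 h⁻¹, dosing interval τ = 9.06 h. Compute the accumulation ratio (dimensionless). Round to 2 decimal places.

2.41

e^(−kτ) = e^(−0.05920 × 9.06) = 0.5849
Accumulation ratio R = 1 / (1 − e^(−kτ)) = 1 / (1 − 0.5849) = 2.409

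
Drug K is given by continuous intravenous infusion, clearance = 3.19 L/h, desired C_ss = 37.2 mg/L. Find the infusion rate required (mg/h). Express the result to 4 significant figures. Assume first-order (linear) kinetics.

At steady state, infusion rate R₀ = Css × CL = 37.2 × 3.190 = 118.7 mg/h

118.7 mg/h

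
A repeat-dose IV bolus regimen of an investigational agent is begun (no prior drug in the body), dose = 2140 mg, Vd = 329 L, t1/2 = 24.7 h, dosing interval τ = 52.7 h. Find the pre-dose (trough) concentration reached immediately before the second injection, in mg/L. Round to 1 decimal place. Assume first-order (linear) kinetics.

C₀ per dose = Dose / Vd = 2140 / 329 = 6.505 mg/L
k = ln2 / t½ = 0.693147 / 24.7 = 0.02806 h⁻¹
Fraction remaining after one interval: r = e^(−kτ) = e^(−0.02806 × 52.7) = 0.2279
Before dose 2, 1 dose has been given (aged 1τ).
C_trough = C₀ × r = 6.505 × 0.2279 = 1.482 mg/L

1.5 mg/L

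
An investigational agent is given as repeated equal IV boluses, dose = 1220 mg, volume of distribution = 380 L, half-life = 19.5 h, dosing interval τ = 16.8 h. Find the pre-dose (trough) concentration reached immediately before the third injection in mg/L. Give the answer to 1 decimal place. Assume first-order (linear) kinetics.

2.7 mg/L

C₀ per dose = Dose / Vd = 1220 / 380 = 3.211 mg/L
k = ln2 / t½ = 0.693147 / 19.5 = 0.03555 h⁻¹
Fraction remaining after one interval: r = e^(−kτ) = e^(−0.03555 × 16.8) = 0.5503
Before dose 3, 2 doses have been given (aged 1τ, 2τ).
C_trough = C₀ × (r + r²) = 3.211 × (0.5503 + 0.3028) = 2.739 mg/L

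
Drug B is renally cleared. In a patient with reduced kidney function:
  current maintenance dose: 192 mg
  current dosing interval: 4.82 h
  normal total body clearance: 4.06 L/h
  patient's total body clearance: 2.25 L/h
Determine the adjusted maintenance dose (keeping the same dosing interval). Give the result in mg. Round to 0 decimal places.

106 mg

To keep the same average steady-state level, dosing rate must scale with clearance.
CL ratio = 2.25 / 4.06 = 0.5542
New dose (same interval) = 192 × 0.5542 = 106.4 mg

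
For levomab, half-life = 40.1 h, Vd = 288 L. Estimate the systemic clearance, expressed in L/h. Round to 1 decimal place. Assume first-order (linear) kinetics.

k = ln2 / t½ = 0.693147 / 40.1 = 0.01729 h⁻¹
CL = k × Vd = 0.01729 × 288 = 4.980 L/h

5.0 L/h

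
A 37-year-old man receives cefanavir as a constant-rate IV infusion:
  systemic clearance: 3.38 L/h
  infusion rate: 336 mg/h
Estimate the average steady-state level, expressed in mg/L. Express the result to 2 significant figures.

At steady state Css = R₀ / CL = 336 / 3.380 = 99.41 mg/L

99 mg/L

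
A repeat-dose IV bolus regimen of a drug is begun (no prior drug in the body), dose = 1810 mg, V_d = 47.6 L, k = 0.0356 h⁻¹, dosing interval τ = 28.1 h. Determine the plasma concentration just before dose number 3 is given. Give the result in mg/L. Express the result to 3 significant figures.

19.1 mg/L

C₀ per dose = Dose / Vd = 1810 / 47.6 = 38.03 mg/L
Fraction remaining after one interval: r = e^(−kτ) = e^(−0.03560 × 28.1) = 0.3677
Before dose 3, 2 doses have been given (aged 1τ, 2τ).
C_trough = C₀ × (r + r²) = 38.03 × (0.3677 + 0.1352) = 19.13 mg/L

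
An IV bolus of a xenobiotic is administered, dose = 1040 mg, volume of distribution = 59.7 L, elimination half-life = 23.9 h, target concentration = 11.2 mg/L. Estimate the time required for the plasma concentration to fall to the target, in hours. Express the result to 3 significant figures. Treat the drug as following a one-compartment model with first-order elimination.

C₀ = Dose / Vd = 1040 / 59.7 = 17.42 mg/L
k = ln2 / t½ = 0.693147 / 23.9 = 0.02900 h⁻¹
t = ln(C₀ / C) / k = ln(17.42 / 11.2) / 0.02900
  = ln(1.555) / 0.02900 = 0.4415 / 0.02900 = 15.22 h

15.2 h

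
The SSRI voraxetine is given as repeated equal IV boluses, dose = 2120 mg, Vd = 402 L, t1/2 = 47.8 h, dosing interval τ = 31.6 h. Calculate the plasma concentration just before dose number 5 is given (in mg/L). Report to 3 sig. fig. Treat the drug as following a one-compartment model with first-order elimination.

C₀ per dose = Dose / Vd = 2120 / 402 = 5.274 mg/L
k = ln2 / t½ = 0.693147 / 47.8 = 0.01450 h⁻¹
Fraction remaining after one interval: r = e^(−kτ) = e^(−0.01450 × 31.6) = 0.6324
Before dose 5, 4 doses have been given (aged 1τ, 2τ, 3τ, 4τ).
C_trough = C₀ × (r + r² + … + r^4) = C₀ × r(1−r^4)/(1−r)
        = 5.274 × 0.6324 × (1 − 0.1599) / (1 − 0.6324) = 7.622 mg/L

7.62 mg/L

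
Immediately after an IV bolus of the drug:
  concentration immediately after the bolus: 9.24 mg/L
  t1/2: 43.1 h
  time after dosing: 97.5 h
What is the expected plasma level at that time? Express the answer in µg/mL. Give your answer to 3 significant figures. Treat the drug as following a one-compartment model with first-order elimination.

1.93 µg/mL

k = ln2 / t½ = 0.693147 / 43.1 = 0.01608 h⁻¹
C = C₀ · e^(−k·t) = 9.240 × e^(−0.01608 × 97.5)
  = 9.240 × 0.2085 = 1.927 mg/L
(1.927 mg/L = 1.927 µg/mL)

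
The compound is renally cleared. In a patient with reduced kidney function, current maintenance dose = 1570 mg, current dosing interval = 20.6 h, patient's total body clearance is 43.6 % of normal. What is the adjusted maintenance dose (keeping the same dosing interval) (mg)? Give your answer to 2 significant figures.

680 mg

To keep the same average steady-state level, dosing rate must scale with clearance.
CL ratio = 43.6 / 100 = 0.4360
New dose (same interval) = 1570 × 0.4360 = 684.5 mg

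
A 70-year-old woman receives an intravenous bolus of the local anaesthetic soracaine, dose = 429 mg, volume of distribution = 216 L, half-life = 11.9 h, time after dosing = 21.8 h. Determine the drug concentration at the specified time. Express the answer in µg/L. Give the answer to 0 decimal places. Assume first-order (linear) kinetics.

C₀ = Dose / Vd = 429.0 / 216 = 1.986 mg/L
k = ln2 / t½ = 0.693147 / 11.9 = 0.05825 h⁻¹
C = C₀ · e^(−k·t) = 1.986 × e^(−0.05825 × 21.8)
  = 1.986 × 0.2809 = 0.5579 mg/L
Convert: 0.5579 mg/L × 1000 = 557.9 µg/L

558 µg/L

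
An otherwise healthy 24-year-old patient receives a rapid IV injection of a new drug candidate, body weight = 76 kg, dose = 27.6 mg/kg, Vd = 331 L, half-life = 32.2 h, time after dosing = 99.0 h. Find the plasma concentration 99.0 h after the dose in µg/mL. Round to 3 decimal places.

Total dose = 27.6 × 76 = 2098 mg
C₀ = Dose / Vd = 2098 / 331 = 6.338 mg/L
k = ln2 / t½ = 0.693147 / 32.2 = 0.02153 h⁻¹
C = C₀ · e^(−k·t) = 6.338 × e^(−0.02153 × 99.0)
  = 6.338 × 0.1187 = 0.7523 mg/L
(0.7523 mg/L = 0.7523 µg/mL)

0.752 µg/mL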